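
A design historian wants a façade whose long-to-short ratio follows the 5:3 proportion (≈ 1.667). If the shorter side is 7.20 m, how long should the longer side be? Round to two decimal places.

12.00 m

5:3 ≈ 1.66667.
Longer side = 7.20 × 1.66667 ≈ 12.0000 → 12.00 m.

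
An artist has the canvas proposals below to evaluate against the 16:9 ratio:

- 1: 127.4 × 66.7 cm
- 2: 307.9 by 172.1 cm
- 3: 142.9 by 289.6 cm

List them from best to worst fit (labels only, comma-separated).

2, 1, 3

Ratios: 1 = 127.4 / 66.7 ≈ 1.910; 2 = 307.9 / 172.1 ≈ 1.789; 3 = 289.6 / 142.9 ≈ 2.027.
|Δ from 1.778|: 1 0.132; 2 0.011; 3 0.249.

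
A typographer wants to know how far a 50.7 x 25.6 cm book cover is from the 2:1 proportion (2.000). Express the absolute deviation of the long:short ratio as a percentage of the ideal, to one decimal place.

1.0%

Ratio = 50.7 / 25.6 ≈ 1.9805.
Ideal 2:1 = 2.0000. |1.9805 − 2.0000| / 2.0000 ≈ 0.98% → 1.0%.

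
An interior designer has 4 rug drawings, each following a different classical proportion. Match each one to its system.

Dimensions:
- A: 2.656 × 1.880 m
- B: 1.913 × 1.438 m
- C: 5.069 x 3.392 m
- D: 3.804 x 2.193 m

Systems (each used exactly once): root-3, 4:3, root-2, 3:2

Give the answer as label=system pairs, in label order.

A=root-2, B=4:3, C=3:2, D=root-3

A = 2.656/1.880 ≈ 1.413 → root-2 (1.414)
B = 1.913/1.438 ≈ 1.330 → 4:3 (1.333)
C = 5.069/3.392 ≈ 1.494 → 3:2 (1.500)
D = 3.804/2.193 ≈ 1.735 → root-3 (1.732)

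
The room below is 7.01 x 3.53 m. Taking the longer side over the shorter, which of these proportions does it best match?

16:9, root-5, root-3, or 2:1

2:1

7.01/3.53 ≈ 1.986. Nearest candidates are 2:1 (2.000, off by 0.014) and 16:9 (1.778, off by 0.208).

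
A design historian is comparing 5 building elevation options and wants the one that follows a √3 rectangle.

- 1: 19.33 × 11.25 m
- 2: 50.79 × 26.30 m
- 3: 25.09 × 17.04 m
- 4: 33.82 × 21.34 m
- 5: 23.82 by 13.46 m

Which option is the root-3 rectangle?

1

Ratios (long/short): 1 ≈ 1.718; 2 ≈ 1.931; 3 ≈ 1.472; 4 ≈ 1.585; 5 ≈ 1.770.
root-3 ≈ 1.732; option 1 is nearest (Δ 0.014).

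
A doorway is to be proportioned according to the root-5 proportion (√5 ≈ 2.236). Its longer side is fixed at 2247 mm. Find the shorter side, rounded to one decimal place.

1004.9 mm

root-5 ≈ 2.23607.
Shorter side = 2247 ÷ 2.23607 ≈ 1004.888 → 1004.9 mm.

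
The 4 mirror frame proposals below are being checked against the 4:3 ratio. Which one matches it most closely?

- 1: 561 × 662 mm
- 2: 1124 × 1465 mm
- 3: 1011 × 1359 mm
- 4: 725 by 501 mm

3

Target 4:3 ≈ 1.333.
1: 1.180 (Δ0.153)  2: 1.303 (Δ0.030)  3: 1.344 (Δ0.011)  4: 1.447 (Δ0.114)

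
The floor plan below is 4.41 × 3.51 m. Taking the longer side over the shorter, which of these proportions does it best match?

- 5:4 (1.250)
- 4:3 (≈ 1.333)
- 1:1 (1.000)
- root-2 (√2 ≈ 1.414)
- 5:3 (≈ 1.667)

5:4

4.41/3.51 ≈ 1.256. Nearest candidates are 5:4 (1.250, off by 0.006) and 4:3 (1.333, off by 0.077).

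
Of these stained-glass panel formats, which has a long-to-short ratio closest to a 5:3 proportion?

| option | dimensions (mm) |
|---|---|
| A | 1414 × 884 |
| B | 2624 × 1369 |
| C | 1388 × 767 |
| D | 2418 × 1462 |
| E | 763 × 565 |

Target 5:3 ≈ 1.667.
A: 1.600 (Δ0.067)  B: 1.917 (Δ0.250)  C: 1.810 (Δ0.143)  D: 1.654 (Δ0.013)  E: 1.350 (Δ0.317)

D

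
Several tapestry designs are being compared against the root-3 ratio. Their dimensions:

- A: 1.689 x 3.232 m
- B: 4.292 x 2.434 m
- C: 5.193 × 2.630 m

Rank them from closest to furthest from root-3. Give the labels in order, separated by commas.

Ratios: A = 3.232 / 1.689 ≈ 1.914; B = 4.292 / 2.434 ≈ 1.763; C = 5.193 / 2.630 ≈ 1.975.
|Δ from 1.732|: A 0.182; B 0.031; C 0.243.

B, A, C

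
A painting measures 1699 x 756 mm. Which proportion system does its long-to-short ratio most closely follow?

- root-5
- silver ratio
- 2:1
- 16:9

root-5

1699/756 ≈ 2.247. Nearest candidates are root-5 (2.236, off by 0.011) and silver ratio (2.414, off by 0.167).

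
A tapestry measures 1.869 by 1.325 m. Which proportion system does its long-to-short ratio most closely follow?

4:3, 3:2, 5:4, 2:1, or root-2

Ratio = 1.869 / 1.325 ≈ 1.411.
Distances: 4:3 1.333 (Δ 0.078); 3:2 1.500 (Δ 0.089); 5:4 1.250 (Δ 0.161); 2:1 2.000 (Δ 0.589); root-2 1.414 (Δ 0.003).

root-2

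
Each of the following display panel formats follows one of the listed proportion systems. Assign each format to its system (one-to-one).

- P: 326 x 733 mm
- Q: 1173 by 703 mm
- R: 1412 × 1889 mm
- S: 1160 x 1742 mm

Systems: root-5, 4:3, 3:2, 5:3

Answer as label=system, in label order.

P = 733/326 ≈ 2.248 → root-5 (2.236)
Q = 1173/703 ≈ 1.669 → 5:3 (1.667)
R = 1889/1412 ≈ 1.338 → 4:3 (1.333)
S = 1742/1160 ≈ 1.502 → 3:2 (1.500)

P=root-5, Q=5:3, R=4:3, S=3:2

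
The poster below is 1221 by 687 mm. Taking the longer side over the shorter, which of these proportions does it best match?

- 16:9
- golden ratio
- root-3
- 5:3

16:9

1221/687 ≈ 1.777. Nearest candidates are 16:9 (1.778, off by 0.001) and root-3 (1.732, off by 0.045).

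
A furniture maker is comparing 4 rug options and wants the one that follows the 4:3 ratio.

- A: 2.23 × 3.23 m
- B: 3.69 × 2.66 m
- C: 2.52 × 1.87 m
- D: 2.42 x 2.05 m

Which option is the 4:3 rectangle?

Ratios (long/short): A ≈ 1.448; B ≈ 1.387; C ≈ 1.348; D ≈ 1.180.
4:3 ≈ 1.333; option C is nearest (Δ 0.015).

C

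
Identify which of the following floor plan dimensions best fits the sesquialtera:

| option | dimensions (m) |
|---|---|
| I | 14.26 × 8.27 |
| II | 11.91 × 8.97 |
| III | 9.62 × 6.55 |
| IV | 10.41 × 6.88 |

Target 3:2 ≈ 1.500.
I: 1.724 (Δ0.224)  II: 1.328 (Δ0.172)  III: 1.469 (Δ0.031)  IV: 1.513 (Δ0.013)

IV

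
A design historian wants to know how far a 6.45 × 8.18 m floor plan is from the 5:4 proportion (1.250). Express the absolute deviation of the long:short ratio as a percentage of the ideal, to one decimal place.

1.5%

Ratio = 8.18 / 6.45 ≈ 1.2682.
Ideal 5:4 = 1.2500. |1.2682 − 1.2500| / 1.2500 ≈ 1.46% → 1.5%.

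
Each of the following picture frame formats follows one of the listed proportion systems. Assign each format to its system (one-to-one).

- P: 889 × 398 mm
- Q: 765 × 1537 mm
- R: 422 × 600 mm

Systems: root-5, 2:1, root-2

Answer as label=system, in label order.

Ratios: P ≈ 2.234; Q ≈ 2.009; R ≈ 1.422.
Targets: root-5 ≈ 2.236; 2:1 ≈ 2.000; root-2 ≈ 1.414.

P=root-5, Q=2:1, R=root-2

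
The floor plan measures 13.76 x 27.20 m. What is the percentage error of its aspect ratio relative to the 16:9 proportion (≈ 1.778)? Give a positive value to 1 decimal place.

11.2%

Ratio = 27.20 / 13.76 ≈ 1.9767.
Ideal 16:9 ≈ 1.7778. |1.9767 − 1.7778| / 1.7778 ≈ 11.19% → 11.2%.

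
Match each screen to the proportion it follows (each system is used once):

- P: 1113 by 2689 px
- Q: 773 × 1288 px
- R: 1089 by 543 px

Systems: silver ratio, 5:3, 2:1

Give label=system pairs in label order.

P = 2689/1113 ≈ 2.416 → silver ratio (2.414)
Q = 1288/773 ≈ 1.666 → 5:3 (1.667)
R = 1089/543 ≈ 2.006 → 2:1 (2.000)

P=silver ratio, Q=5:3, R=2:1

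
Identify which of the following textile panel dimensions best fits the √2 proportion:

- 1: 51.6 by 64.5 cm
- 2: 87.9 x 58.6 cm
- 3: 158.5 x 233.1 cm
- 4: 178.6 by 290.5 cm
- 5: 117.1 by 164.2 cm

Ratios (long/short): 1 ≈ 1.250; 2 ≈ 1.500; 3 ≈ 1.471; 4 ≈ 1.627; 5 ≈ 1.402.
root-2 ≈ 1.414; option 5 is nearest (Δ 0.012).

5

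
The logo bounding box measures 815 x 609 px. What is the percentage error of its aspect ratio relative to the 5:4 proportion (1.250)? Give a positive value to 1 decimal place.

Ratio = 815 / 609 ≈ 1.3383.
Ideal 5:4 = 1.2500. |1.3383 − 1.2500| / 1.2500 ≈ 7.06% → 7.1%.

7.1%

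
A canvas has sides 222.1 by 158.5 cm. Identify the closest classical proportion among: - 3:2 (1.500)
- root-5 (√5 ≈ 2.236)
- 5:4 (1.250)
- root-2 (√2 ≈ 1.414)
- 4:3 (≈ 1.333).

222.1/158.5 ≈ 1.401. Nearest candidates are root-2 (1.414, off by 0.013) and 4:3 (1.333, off by 0.068).

root-2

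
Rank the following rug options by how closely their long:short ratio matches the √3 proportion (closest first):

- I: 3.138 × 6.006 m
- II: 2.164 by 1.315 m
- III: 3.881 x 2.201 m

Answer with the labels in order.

I: 6.006/3.138 ≈ 1.914 → |1.914 − 1.732| = 0.182
II: 2.164/1.315 ≈ 1.646 → |1.646 − 1.732| = 0.086
III: 3.881/2.201 ≈ 1.763 → |1.763 − 1.732| = 0.031

III, II, I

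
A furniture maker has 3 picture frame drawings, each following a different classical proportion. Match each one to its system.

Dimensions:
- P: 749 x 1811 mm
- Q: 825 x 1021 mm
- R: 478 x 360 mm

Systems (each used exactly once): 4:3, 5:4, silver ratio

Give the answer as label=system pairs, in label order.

P=silver ratio, Q=5:4, R=4:3

P = 1811/749 ≈ 2.418 → silver ratio (2.414)
Q = 1021/825 ≈ 1.238 → 5:4 (1.250)
R = 478/360 ≈ 1.328 → 4:3 (1.333)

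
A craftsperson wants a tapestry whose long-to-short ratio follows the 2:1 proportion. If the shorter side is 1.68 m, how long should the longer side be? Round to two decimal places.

2:1 = 2.00000.
Longer side = 1.68 × 2.00000 ≈ 3.3600 → 3.36 m.

3.36 m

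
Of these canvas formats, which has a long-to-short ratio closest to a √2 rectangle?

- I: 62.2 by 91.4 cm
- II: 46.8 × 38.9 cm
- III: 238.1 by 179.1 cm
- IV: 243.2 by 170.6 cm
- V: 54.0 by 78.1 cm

Target root-2 ≈ 1.414.
I: 1.469 (Δ0.055)  II: 1.203 (Δ0.211)  III: 1.329 (Δ0.085)  IV: 1.426 (Δ0.012)  V: 1.446 (Δ0.032)

IV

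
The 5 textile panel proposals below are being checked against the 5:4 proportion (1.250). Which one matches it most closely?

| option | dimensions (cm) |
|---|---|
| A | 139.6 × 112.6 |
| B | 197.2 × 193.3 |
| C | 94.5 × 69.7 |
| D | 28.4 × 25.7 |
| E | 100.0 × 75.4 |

A

Target 5:4 ≈ 1.250.
A: 1.240 (Δ0.010)  B: 1.020 (Δ0.230)  C: 1.356 (Δ0.106)  D: 1.105 (Δ0.145)  E: 1.326 (Δ0.076)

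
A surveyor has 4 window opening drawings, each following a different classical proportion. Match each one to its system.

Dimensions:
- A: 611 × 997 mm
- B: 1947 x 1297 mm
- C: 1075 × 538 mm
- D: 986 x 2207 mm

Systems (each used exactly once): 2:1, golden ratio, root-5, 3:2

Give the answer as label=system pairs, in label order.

A=golden ratio, B=3:2, C=2:1, D=root-5

Ratios: A ≈ 1.632; B ≈ 1.501; C ≈ 1.998; D ≈ 2.238.
Targets: 2:1 ≈ 2.000; golden ratio ≈ 1.618; root-5 ≈ 2.236; 3:2 ≈ 1.500.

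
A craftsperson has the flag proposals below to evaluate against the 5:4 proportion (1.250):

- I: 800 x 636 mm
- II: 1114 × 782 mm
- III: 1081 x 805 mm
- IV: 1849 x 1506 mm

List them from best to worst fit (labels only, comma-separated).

I: 800/636 ≈ 1.258 → |1.258 − 1.250| = 0.008
II: 1114/782 ≈ 1.425 → |1.425 − 1.250| = 0.175
III: 1081/805 ≈ 1.343 → |1.343 − 1.250| = 0.093
IV: 1849/1506 ≈ 1.228 → |1.228 − 1.250| = 0.022

I, IV, III, II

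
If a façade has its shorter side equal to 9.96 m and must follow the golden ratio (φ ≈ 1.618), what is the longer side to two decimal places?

golden ratio ≈ 1.61803.
Longer side = 9.96 × 1.61803 ≈ 16.1156 → 16.12 m.

16.12 m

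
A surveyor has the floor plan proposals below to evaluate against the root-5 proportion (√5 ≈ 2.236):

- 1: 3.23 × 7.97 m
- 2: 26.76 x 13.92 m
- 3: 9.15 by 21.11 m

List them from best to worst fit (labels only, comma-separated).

3, 1, 2

1: 7.97/3.23 ≈ 2.467 → |2.467 − 2.236| = 0.231
2: 26.76/13.92 ≈ 1.922 → |1.922 − 2.236| = 0.314
3: 21.11/9.15 ≈ 2.307 → |2.307 − 2.236| = 0.071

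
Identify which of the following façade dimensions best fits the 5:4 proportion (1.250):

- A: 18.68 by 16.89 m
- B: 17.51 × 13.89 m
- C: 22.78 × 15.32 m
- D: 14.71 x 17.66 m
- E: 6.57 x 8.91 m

Ratios (long/short): A ≈ 1.106; B ≈ 1.261; C ≈ 1.487; D ≈ 1.201; E ≈ 1.356.
5:4 ≈ 1.250; option B is nearest (Δ 0.011).

B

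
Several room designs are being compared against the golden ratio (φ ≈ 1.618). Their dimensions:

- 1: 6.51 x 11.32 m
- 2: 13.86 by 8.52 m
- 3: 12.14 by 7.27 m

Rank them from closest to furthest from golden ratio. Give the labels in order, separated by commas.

2, 3, 1

Ratios: 1 = 11.32 / 6.51 ≈ 1.739; 2 = 13.86 / 8.52 ≈ 1.627; 3 = 12.14 / 7.27 ≈ 1.670.
|Δ from 1.618|: 1 0.121; 2 0.009; 3 0.052.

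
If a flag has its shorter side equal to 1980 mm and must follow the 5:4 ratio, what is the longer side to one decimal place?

2475.0 mm

5:4 = 1.25000.
Longer side = 1980 × 1.25000 ≈ 2475.000 → 2475.0 mm.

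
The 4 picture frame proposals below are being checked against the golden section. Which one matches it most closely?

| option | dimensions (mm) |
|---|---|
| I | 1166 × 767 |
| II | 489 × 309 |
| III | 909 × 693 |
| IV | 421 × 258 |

IV

Ratios (long/short): I ≈ 1.520; II ≈ 1.583; III ≈ 1.312; IV ≈ 1.632.
golden ratio ≈ 1.618; option IV is nearest (Δ 0.014).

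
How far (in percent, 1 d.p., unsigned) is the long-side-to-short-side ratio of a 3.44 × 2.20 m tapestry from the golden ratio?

Ratio = 3.44 / 2.20 ≈ 1.5636.
Ideal golden ratio ≈ 1.6180. |1.5636 − 1.6180| / 1.6180 ≈ 3.36% → 3.4%.

3.4%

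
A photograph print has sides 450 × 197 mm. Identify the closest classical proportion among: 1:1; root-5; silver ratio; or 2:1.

450/197 ≈ 2.284. Nearest candidates are root-5 (2.236, off by 0.048) and silver ratio (2.414, off by 0.130).

root-5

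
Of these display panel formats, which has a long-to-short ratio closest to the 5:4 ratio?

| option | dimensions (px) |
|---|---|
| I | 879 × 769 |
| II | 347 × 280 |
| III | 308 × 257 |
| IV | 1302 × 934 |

Ratios (long/short): I ≈ 1.143; II ≈ 1.239; III ≈ 1.198; IV ≈ 1.394.
5:4 ≈ 1.250; option II is nearest (Δ 0.011).

II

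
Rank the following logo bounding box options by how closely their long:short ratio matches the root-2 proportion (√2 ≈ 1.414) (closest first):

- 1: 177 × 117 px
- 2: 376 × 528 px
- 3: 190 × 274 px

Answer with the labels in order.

2, 3, 1

Ratios: 1 = 177 / 117 ≈ 1.513; 2 = 528 / 376 ≈ 1.404; 3 = 274 / 190 ≈ 1.442.
|Δ from 1.414|: 1 0.099; 2 0.010; 3 0.028.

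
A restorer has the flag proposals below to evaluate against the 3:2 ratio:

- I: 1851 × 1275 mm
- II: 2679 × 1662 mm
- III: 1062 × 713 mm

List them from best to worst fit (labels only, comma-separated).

Ratios: I = 1851 / 1275 ≈ 1.452; II = 2679 / 1662 ≈ 1.612; III = 1062 / 713 ≈ 1.489.
|Δ from 1.500|: I 0.048; II 0.112; III 0.011.

III, I, II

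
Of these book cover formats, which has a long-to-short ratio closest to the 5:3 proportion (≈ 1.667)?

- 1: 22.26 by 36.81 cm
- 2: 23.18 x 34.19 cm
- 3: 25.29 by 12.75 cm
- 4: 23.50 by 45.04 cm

Target 5:3 ≈ 1.667.
1: 1.654 (Δ0.013)  2: 1.475 (Δ0.192)  3: 1.984 (Δ0.317)  4: 1.917 (Δ0.250)

1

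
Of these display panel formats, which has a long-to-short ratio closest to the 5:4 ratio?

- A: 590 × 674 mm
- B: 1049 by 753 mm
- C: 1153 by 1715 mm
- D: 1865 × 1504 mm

Target 5:4 ≈ 1.250.
A: 1.142 (Δ0.108)  B: 1.393 (Δ0.143)  C: 1.487 (Δ0.237)  D: 1.240 (Δ0.010)

D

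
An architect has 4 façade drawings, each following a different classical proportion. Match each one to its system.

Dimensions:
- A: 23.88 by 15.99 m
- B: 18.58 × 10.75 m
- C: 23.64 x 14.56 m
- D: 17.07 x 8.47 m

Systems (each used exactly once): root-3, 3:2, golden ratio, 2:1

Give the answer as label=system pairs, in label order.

A=3:2, B=root-3, C=golden ratio, D=2:1

Ratios: A ≈ 1.493; B ≈ 1.728; C ≈ 1.624; D ≈ 2.015.
Targets: root-3 ≈ 1.732; 3:2 ≈ 1.500; golden ratio ≈ 1.618; 2:1 ≈ 2.000.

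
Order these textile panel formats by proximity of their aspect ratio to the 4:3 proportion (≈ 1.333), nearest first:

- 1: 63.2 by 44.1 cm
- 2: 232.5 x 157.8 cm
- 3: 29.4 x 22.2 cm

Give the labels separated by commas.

3, 1, 2

1: 63.2/44.1 ≈ 1.433 → |1.433 − 1.333| = 0.100
2: 232.5/157.8 ≈ 1.473 → |1.473 − 1.333| = 0.140
3: 29.4/22.2 ≈ 1.324 → |1.324 − 1.333| = 0.009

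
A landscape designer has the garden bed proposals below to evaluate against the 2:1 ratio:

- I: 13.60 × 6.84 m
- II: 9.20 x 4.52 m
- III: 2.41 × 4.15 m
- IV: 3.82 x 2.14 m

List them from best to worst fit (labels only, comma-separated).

Ratios: I = 13.60 / 6.84 ≈ 1.988; II = 9.20 / 4.52 ≈ 2.035; III = 4.15 / 2.41 ≈ 1.722; IV = 3.82 / 2.14 ≈ 1.785.
|Δ from 2.000|: I 0.012; II 0.035; III 0.278; IV 0.215.

I, II, IV, III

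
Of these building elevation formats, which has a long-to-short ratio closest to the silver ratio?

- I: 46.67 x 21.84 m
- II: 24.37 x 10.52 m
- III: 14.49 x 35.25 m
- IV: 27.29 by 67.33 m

III

Ratios (long/short): I ≈ 2.137; II ≈ 2.317; III ≈ 2.433; IV ≈ 2.467.
silver ratio ≈ 2.414; option III is nearest (Δ 0.019).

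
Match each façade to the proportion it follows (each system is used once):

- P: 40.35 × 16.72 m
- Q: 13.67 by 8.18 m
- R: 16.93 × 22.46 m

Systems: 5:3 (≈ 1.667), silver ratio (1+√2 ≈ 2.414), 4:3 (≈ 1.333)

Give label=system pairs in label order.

P=silver ratio, Q=5:3, R=4:3

Ratios: P ≈ 2.413; Q ≈ 1.671; R ≈ 1.327.
Targets: 5:3 ≈ 1.667; silver ratio ≈ 2.414; 4:3 ≈ 1.333.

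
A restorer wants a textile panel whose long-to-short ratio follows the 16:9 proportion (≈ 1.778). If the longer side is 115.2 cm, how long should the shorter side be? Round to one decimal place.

16:9 ≈ 1.77778.
Shorter side = 115.2 ÷ 1.77778 ≈ 64.800 → 64.8 cm.

64.8 cm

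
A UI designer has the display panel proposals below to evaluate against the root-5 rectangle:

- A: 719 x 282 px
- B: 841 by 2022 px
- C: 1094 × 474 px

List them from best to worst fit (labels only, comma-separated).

C, B, A

Ratios: A = 719 / 282 ≈ 2.550; B = 2022 / 841 ≈ 2.404; C = 1094 / 474 ≈ 2.308.
|Δ from 2.236|: A 0.314; B 0.168; C 0.072.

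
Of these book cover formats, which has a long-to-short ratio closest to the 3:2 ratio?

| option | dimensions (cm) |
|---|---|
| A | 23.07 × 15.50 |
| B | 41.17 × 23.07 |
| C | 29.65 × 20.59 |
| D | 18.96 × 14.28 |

A

Ratios (long/short): A ≈ 1.488; B ≈ 1.785; C ≈ 1.440; D ≈ 1.328.
3:2 ≈ 1.500; option A is nearest (Δ 0.012).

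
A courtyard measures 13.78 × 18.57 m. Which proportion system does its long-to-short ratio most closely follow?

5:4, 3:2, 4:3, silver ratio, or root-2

4:3

18.57/13.78 ≈ 1.348. Nearest candidates are 4:3 (1.333, off by 0.015) and root-2 (1.414, off by 0.066).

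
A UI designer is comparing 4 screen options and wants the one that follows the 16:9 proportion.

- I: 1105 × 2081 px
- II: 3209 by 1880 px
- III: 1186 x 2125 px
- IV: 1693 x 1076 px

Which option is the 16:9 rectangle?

III

Ratios (long/short): I ≈ 1.883; II ≈ 1.707; III ≈ 1.792; IV ≈ 1.573.
16:9 ≈ 1.778; option III is nearest (Δ 0.014).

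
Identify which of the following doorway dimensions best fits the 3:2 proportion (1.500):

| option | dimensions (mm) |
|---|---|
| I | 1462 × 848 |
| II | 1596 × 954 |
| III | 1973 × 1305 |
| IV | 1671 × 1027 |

Target 3:2 ≈ 1.500.
I: 1.724 (Δ0.224)  II: 1.673 (Δ0.173)  III: 1.512 (Δ0.012)  IV: 1.627 (Δ0.127)

III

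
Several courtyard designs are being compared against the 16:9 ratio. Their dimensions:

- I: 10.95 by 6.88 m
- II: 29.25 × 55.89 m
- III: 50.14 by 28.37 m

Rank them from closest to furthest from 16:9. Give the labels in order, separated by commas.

Ratios: I = 10.95 / 6.88 ≈ 1.592; II = 55.89 / 29.25 ≈ 1.911; III = 50.14 / 28.37 ≈ 1.767.
|Δ from 1.778|: I 0.186; II 0.133; III 0.011.

III, II, I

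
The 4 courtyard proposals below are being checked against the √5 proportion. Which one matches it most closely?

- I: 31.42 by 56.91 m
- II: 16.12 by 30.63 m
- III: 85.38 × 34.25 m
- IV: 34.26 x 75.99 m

IV

Ratios (long/short): I ≈ 1.811; II ≈ 1.900; III ≈ 2.493; IV ≈ 2.218.
root-5 ≈ 2.236; option IV is nearest (Δ 0.018).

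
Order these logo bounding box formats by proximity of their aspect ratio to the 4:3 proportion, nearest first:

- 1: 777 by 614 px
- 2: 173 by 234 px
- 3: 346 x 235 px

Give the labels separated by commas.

2, 1, 3

Ratios: 1 = 777 / 614 ≈ 1.265; 2 = 234 / 173 ≈ 1.353; 3 = 346 / 235 ≈ 1.472.
|Δ from 1.333|: 1 0.068; 2 0.020; 3 0.139.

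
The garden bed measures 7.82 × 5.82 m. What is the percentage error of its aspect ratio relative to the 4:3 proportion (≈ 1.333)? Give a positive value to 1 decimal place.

0.8%

Ratio = 7.82 / 5.82 ≈ 1.3436.
Ideal 4:3 ≈ 1.3333. |1.3436 − 1.3333| / 1.3333 ≈ 0.77% → 0.8%.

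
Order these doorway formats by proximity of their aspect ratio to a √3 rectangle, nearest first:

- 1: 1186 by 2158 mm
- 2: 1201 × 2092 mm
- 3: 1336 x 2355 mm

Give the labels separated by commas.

2, 3, 1

Ratios: 1 = 2158 / 1186 ≈ 1.820; 2 = 2092 / 1201 ≈ 1.742; 3 = 2355 / 1336 ≈ 1.763.
|Δ from 1.732|: 1 0.088; 2 0.010; 3 0.031.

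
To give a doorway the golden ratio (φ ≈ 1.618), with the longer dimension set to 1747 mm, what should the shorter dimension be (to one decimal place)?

1079.7 mm

golden ratio ≈ 1.61803.
Shorter side = 1747 ÷ 1.61803 ≈ 1079.708 → 1079.7 mm.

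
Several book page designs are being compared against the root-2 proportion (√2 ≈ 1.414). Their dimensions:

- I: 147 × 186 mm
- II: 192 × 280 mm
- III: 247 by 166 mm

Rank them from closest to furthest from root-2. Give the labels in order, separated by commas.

II, III, I

I: 186/147 ≈ 1.265 → |1.265 − 1.414| = 0.149
II: 280/192 ≈ 1.458 → |1.458 − 1.414| = 0.044
III: 247/166 ≈ 1.488 → |1.488 − 1.414| = 0.074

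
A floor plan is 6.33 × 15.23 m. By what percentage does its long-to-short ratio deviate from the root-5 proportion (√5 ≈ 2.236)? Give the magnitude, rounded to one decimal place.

Ratio = 15.23 / 6.33 ≈ 2.4060.
Ideal root-5 ≈ 2.2361. |2.4060 − 2.2361| / 2.2361 ≈ 7.60% → 7.6%.

7.6%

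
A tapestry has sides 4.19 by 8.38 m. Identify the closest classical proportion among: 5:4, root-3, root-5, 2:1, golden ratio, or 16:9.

Ratio = 8.38 / 4.19 ≈ 2.000.
Distances: 5:4 1.250 (Δ 0.750); root-3 1.732 (Δ 0.268); root-5 2.236 (Δ 0.236); 2:1 2.000 (Δ 0.000); golden ratio 1.618 (Δ 0.382); 16:9 1.778 (Δ 0.222).

2:1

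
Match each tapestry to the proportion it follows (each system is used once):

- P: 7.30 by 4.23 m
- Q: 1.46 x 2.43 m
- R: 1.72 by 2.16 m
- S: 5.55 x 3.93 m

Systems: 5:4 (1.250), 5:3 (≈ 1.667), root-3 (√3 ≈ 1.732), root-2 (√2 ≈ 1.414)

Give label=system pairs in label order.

P = 7.30/4.23 ≈ 1.726 → root-3 (1.732)
Q = 2.43/1.46 ≈ 1.664 → 5:3 (1.667)
R = 2.16/1.72 ≈ 1.256 → 5:4 (1.250)
S = 5.55/3.93 ≈ 1.412 → root-2 (1.414)

P=root-3, Q=5:3, R=5:4, S=root-2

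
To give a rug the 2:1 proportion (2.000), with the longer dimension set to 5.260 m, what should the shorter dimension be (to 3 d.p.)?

2:1 = 2.00000.
Shorter side = 5.260 ÷ 2.00000 ≈ 2.63000 → 2.630 m.

2.630 m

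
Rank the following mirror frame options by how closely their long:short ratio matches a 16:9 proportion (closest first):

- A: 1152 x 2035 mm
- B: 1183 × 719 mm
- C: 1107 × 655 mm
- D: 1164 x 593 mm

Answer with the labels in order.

A, C, B, D

A: 2035/1152 ≈ 1.766 → |1.766 − 1.778| = 0.012
B: 1183/719 ≈ 1.645 → |1.645 − 1.778| = 0.133
C: 1107/655 ≈ 1.690 → |1.690 − 1.778| = 0.088
D: 1164/593 ≈ 1.963 → |1.963 − 1.778| = 0.185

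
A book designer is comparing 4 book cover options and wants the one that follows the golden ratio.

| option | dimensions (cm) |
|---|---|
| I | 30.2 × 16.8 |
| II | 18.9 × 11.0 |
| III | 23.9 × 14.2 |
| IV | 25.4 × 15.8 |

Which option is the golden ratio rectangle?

Ratios (long/short): I ≈ 1.798; II ≈ 1.718; III ≈ 1.683; IV ≈ 1.608.
golden ratio ≈ 1.618; option IV is nearest (Δ 0.010).

IV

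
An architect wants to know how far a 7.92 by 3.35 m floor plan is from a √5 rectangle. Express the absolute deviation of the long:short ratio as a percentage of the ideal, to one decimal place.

Ratio = 7.92 / 3.35 ≈ 2.3642.
Ideal root-5 ≈ 2.2361. |2.3642 − 2.2361| / 2.2361 ≈ 5.73% → 5.7%.

5.7%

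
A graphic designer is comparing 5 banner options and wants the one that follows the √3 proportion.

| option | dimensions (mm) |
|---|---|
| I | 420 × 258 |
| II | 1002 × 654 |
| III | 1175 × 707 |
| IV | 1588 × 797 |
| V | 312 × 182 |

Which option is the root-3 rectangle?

Target root-3 ≈ 1.732.
I: 1.628 (Δ0.104)  II: 1.532 (Δ0.200)  III: 1.662 (Δ0.070)  IV: 1.992 (Δ0.260)  V: 1.714 (Δ0.018)

V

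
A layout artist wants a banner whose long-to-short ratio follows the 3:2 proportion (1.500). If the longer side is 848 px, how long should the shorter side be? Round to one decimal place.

3:2 = 1.50000.
Shorter side = 848 ÷ 1.50000 ≈ 565.333 → 565.3 px.

565.3 px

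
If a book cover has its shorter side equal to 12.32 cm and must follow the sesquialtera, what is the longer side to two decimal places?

18.48 cm

3:2 = 1.50000.
Longer side = 12.32 × 1.50000 ≈ 18.4800 → 18.48 cm.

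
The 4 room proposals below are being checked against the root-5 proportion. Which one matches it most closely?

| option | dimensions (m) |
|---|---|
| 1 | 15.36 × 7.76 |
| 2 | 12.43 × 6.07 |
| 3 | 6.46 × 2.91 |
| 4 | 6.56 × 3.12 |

Ratios (long/short): 1 ≈ 1.979; 2 ≈ 2.048; 3 ≈ 2.220; 4 ≈ 2.103.
root-5 ≈ 2.236; option 3 is nearest (Δ 0.016).

3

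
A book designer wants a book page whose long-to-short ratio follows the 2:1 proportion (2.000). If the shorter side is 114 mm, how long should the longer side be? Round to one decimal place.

228.0 mm

2:1 = 2.00000.
Longer side = 114 × 2.00000 ≈ 228.000 → 228.0 mm.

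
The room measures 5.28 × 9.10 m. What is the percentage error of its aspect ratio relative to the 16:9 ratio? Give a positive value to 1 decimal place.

Ratio = 9.10 / 5.28 ≈ 1.7235.
Ideal 16:9 ≈ 1.7778. |1.7235 − 1.7778| / 1.7778 ≈ 3.05% → 3.1%.

3.1%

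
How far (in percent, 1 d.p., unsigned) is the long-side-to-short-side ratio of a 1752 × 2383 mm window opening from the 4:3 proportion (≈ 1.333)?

2.0%

Ratio = 2383 / 1752 ≈ 1.3602.
Ideal 4:3 ≈ 1.3333. |1.3602 − 1.3333| / 1.3333 ≈ 2.02% → 2.0%.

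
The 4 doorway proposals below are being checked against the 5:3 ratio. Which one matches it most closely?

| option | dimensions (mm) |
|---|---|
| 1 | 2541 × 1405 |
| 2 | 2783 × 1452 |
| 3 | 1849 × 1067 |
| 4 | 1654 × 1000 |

4

Ratios (long/short): 1 ≈ 1.809; 2 ≈ 1.917; 3 ≈ 1.733; 4 ≈ 1.654.
5:3 ≈ 1.667; option 4 is nearest (Δ 0.013).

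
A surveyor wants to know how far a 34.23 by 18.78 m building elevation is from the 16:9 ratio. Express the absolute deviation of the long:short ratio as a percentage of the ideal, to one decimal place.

2.5%

Ratio = 34.23 / 18.78 ≈ 1.8227.
Ideal 16:9 ≈ 1.7778. |1.8227 − 1.7778| / 1.7778 ≈ 2.53% → 2.5%.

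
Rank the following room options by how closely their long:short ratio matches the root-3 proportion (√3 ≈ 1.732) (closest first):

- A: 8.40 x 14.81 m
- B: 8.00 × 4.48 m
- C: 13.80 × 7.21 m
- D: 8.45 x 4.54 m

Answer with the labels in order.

Ratios: A = 14.81 / 8.40 ≈ 1.763; B = 8.00 / 4.48 ≈ 1.786; C = 13.80 / 7.21 ≈ 1.914; D = 8.45 / 4.54 ≈ 1.861.
|Δ from 1.732|: A 0.031; B 0.054; C 0.182; D 0.129.

A, B, D, C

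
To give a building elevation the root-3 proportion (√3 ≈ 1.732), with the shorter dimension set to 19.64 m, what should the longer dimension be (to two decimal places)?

34.02 m

root-3 ≈ 1.73205.
Longer side = 19.64 × 1.73205 ≈ 34.0175 → 34.02 m.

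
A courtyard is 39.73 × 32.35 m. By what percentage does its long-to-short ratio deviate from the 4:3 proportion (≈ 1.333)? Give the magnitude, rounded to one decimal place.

7.9%

Ratio = 39.73 / 32.35 ≈ 1.2281.
Ideal 4:3 ≈ 1.3333. |1.2281 − 1.3333| / 1.3333 ≈ 7.89% → 7.9%.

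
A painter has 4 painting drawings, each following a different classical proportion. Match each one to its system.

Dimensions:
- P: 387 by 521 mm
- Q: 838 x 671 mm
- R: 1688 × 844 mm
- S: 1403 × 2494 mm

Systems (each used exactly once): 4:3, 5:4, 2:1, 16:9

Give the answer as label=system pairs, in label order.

P=4:3, Q=5:4, R=2:1, S=16:9

Ratios: P ≈ 1.346; Q ≈ 1.249; R ≈ 2.000; S ≈ 1.778.
Targets: 4:3 ≈ 1.333; 5:4 ≈ 1.250; 2:1 ≈ 2.000; 16:9 ≈ 1.778.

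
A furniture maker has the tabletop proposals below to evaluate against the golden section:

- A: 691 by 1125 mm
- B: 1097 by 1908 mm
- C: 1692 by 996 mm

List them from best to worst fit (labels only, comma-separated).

A, C, B

Ratios: A = 1125 / 691 ≈ 1.628; B = 1908 / 1097 ≈ 1.739; C = 1692 / 996 ≈ 1.699.
|Δ from 1.618|: A 0.010; B 0.121; C 0.081.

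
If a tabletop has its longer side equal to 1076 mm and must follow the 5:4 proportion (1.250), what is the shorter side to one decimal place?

860.8 mm

5:4 = 1.25000.
Shorter side = 1076 ÷ 1.25000 ≈ 860.800 → 860.8 mm.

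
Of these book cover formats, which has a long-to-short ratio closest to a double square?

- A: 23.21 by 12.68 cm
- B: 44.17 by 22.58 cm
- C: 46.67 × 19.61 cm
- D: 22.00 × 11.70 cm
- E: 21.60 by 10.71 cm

Target 2:1 ≈ 2.000.
A: 1.830 (Δ0.170)  B: 1.956 (Δ0.044)  C: 2.380 (Δ0.380)  D: 1.880 (Δ0.120)  E: 2.017 (Δ0.017)

E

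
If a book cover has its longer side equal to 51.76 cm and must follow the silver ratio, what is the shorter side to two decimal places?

silver ratio ≈ 2.41421.
Shorter side = 51.76 ÷ 2.41421 ≈ 21.4397 → 21.44 cm.

21.44 cm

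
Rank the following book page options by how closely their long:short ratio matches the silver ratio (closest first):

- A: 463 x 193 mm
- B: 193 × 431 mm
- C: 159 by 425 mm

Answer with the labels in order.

A, B, C

A: 463/193 ≈ 2.399 → |2.399 − 2.414| = 0.015
B: 431/193 ≈ 2.233 → |2.233 − 2.414| = 0.181
C: 425/159 ≈ 2.673 → |2.673 − 2.414| = 0.259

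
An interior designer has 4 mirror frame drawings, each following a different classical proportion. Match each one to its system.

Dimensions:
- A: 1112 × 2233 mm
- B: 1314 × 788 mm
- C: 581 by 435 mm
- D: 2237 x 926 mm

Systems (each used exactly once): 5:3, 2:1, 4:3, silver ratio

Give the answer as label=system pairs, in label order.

A=2:1, B=5:3, C=4:3, D=silver ratio

Ratios: A ≈ 2.008; B ≈ 1.668; C ≈ 1.336; D ≈ 2.416.
Targets: 5:3 ≈ 1.667; 2:1 ≈ 2.000; 4:3 ≈ 1.333; silver ratio ≈ 2.414.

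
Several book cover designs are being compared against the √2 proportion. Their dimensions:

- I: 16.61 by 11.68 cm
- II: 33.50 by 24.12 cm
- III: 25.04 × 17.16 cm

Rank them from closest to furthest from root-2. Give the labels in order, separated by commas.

I, II, III

Ratios: I = 16.61 / 11.68 ≈ 1.422; II = 33.50 / 24.12 ≈ 1.389; III = 25.04 / 17.16 ≈ 1.459.
|Δ from 1.414|: I 0.008; II 0.025; III 0.045.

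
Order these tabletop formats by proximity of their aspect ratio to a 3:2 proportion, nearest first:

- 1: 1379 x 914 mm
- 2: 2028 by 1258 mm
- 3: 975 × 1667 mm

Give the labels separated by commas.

Ratios: 1 = 1379 / 914 ≈ 1.509; 2 = 2028 / 1258 ≈ 1.612; 3 = 1667 / 975 ≈ 1.710.
|Δ from 1.500|: 1 0.009; 2 0.112; 3 0.210.

1, 2, 3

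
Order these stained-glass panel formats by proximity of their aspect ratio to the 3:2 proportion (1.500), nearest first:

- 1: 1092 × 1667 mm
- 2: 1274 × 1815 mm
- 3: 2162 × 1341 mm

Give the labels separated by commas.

1, 2, 3

1: 1667/1092 ≈ 1.527 → |1.527 − 1.500| = 0.027
2: 1815/1274 ≈ 1.425 → |1.425 − 1.500| = 0.075
3: 2162/1341 ≈ 1.612 → |1.612 − 1.500| = 0.112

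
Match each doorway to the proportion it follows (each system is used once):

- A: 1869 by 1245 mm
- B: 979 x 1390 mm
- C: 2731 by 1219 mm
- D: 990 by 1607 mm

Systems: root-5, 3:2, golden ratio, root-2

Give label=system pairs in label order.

A = 1869/1245 ≈ 1.501 → 3:2 (1.500)
B = 1390/979 ≈ 1.420 → root-2 (1.414)
C = 2731/1219 ≈ 2.240 → root-5 (2.236)
D = 1607/990 ≈ 1.623 → golden ratio (1.618)

A=3:2, B=root-2, C=root-5, D=golden ratio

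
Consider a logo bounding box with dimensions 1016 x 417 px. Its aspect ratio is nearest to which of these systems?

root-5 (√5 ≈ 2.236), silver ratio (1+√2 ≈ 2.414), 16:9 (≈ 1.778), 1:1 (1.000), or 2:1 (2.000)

Ratio = 1016 / 417 ≈ 2.436.
Distances: root-5 2.236 (Δ 0.200); silver ratio 2.414 (Δ 0.022); 16:9 1.778 (Δ 0.658); 1:1 1.000 (Δ 1.436); 2:1 2.000 (Δ 0.436).

silver ratio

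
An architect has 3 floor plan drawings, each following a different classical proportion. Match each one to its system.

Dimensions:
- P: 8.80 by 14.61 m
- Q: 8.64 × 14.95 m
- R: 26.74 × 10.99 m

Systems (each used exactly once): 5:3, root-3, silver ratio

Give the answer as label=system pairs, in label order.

P=5:3, Q=root-3, R=silver ratio

Ratios: P ≈ 1.660; Q ≈ 1.730; R ≈ 2.433.
Targets: 5:3 ≈ 1.667; root-3 ≈ 1.732; silver ratio ≈ 2.414.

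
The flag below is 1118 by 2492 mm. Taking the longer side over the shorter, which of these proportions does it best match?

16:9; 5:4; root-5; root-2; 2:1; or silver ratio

root-5

2492/1118 ≈ 2.229. Nearest candidates are root-5 (2.236, off by 0.007) and silver ratio (2.414, off by 0.185).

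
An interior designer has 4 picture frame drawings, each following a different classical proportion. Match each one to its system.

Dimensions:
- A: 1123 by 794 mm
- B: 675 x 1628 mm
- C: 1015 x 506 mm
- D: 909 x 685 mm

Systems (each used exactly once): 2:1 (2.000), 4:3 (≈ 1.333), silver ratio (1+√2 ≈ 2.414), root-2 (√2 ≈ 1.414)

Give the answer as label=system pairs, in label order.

Ratios: A ≈ 1.414; B ≈ 2.412; C ≈ 2.006; D ≈ 1.327.
Targets: 2:1 ≈ 2.000; 4:3 ≈ 1.333; silver ratio ≈ 2.414; root-2 ≈ 1.414.

A=root-2, B=silver ratio, C=2:1, D=4:3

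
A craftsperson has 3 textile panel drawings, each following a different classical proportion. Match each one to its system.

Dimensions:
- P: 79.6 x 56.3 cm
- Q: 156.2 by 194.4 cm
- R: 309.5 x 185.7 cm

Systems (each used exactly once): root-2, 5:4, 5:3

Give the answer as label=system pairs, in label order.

P = 79.6/56.3 ≈ 1.414 → root-2 (1.414)
Q = 194.4/156.2 ≈ 1.245 → 5:4 (1.250)
R = 309.5/185.7 ≈ 1.667 → 5:3 (1.667)

P=root-2, Q=5:4, R=5:3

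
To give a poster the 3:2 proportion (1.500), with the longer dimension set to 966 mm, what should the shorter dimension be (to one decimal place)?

3:2 = 1.50000.
Shorter side = 966 ÷ 1.50000 ≈ 644.000 → 644.0 mm.

644.0 mm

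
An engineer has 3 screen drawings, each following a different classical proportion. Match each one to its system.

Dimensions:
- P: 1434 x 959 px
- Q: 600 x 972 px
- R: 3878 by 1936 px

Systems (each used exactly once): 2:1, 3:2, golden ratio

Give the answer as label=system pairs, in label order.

P = 1434/959 ≈ 1.495 → 3:2 (1.500)
Q = 972/600 ≈ 1.620 → golden ratio (1.618)
R = 3878/1936 ≈ 2.003 → 2:1 (2.000)

P=3:2, Q=golden ratio, R=2:1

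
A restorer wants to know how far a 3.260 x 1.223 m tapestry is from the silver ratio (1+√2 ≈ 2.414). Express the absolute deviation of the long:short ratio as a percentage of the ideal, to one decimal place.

10.4%

Ratio = 3.260 / 1.223 ≈ 2.6656.
Ideal silver ratio ≈ 2.4142. |2.6656 − 2.4142| / 2.4142 ≈ 10.41% → 10.4%.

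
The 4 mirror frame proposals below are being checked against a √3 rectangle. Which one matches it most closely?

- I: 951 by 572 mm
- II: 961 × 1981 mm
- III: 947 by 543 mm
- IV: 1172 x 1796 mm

Target root-3 ≈ 1.732.
I: 1.663 (Δ0.069)  II: 2.061 (Δ0.329)  III: 1.744 (Δ0.012)  IV: 1.532 (Δ0.200)

III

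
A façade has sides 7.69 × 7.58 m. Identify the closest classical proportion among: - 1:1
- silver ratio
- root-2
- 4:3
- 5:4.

7.69/7.58 ≈ 1.015. Nearest candidates are 1:1 (1.000, off by 0.015) and 5:4 (1.250, off by 0.235).

1:1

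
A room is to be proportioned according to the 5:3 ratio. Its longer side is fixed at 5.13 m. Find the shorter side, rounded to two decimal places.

3.08 m

5:3 ≈ 1.66667.
Shorter side = 5.13 ÷ 1.66667 ≈ 3.0780 → 3.08 m.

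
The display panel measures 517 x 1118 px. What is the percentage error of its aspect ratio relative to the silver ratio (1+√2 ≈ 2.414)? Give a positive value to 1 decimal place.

Ratio = 1118 / 517 ≈ 2.1625.
Ideal silver ratio ≈ 2.4142. |2.1625 − 2.4142| / 2.4142 ≈ 10.43% → 10.4%.

10.4%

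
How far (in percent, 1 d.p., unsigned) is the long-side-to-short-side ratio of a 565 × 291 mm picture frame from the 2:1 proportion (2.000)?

2.9%

Ratio = 565 / 291 ≈ 1.9416.
Ideal 2:1 = 2.0000. |1.9416 − 2.0000| / 2.0000 ≈ 2.92% → 2.9%.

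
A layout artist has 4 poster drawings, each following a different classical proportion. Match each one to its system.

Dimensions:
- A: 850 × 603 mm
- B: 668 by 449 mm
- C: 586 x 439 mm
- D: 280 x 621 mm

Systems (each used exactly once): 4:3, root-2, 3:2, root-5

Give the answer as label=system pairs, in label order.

A=root-2, B=3:2, C=4:3, D=root-5

Ratios: A ≈ 1.410; B ≈ 1.488; C ≈ 1.335; D ≈ 2.218.
Targets: 4:3 ≈ 1.333; root-2 ≈ 1.414; 3:2 ≈ 1.500; root-5 ≈ 2.236.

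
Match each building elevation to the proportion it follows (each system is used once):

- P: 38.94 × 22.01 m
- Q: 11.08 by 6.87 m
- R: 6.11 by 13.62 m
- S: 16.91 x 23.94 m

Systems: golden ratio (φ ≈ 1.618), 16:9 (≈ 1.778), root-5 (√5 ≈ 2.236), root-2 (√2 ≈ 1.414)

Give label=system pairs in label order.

P=16:9, Q=golden ratio, R=root-5, S=root-2

Ratios: P ≈ 1.769; Q ≈ 1.613; R ≈ 2.229; S ≈ 1.416.
Targets: golden ratio ≈ 1.618; 16:9 ≈ 1.778; root-5 ≈ 2.236; root-2 ≈ 1.414.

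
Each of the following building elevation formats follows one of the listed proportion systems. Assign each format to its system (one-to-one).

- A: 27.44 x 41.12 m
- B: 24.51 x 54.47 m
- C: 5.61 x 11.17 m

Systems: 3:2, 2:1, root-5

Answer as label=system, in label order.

Ratios: A ≈ 1.499; B ≈ 2.222; C ≈ 1.991.
Targets: 3:2 ≈ 1.500; 2:1 ≈ 2.000; root-5 ≈ 2.236.

A=3:2, B=root-5, C=2:1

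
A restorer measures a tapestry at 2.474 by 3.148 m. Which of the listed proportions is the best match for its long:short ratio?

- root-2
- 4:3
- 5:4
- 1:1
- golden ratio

Ratio = 3.148 / 2.474 ≈ 1.272.
Distances: root-2 1.414 (Δ 0.142); 4:3 1.333 (Δ 0.061); 5:4 1.250 (Δ 0.022); 1:1 1.000 (Δ 0.272); golden ratio 1.618 (Δ 0.346).

5:4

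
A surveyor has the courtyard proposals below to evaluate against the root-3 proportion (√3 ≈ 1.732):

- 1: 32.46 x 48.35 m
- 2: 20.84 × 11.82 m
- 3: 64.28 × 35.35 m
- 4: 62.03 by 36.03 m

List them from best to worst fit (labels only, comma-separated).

1: 48.35/32.46 ≈ 1.490 → |1.490 − 1.732| = 0.242
2: 20.84/11.82 ≈ 1.763 → |1.763 − 1.732| = 0.031
3: 64.28/35.35 ≈ 1.818 → |1.818 − 1.732| = 0.086
4: 62.03/36.03 ≈ 1.722 → |1.722 − 1.732| = 0.010

4, 2, 3, 1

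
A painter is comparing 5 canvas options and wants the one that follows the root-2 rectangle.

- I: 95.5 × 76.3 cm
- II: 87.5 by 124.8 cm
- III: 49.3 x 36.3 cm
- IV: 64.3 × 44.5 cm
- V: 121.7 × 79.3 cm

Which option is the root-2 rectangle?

II

Ratios (long/short): I ≈ 1.252; II ≈ 1.426; III ≈ 1.358; IV ≈ 1.445; V ≈ 1.535.
root-2 ≈ 1.414; option II is nearest (Δ 0.012).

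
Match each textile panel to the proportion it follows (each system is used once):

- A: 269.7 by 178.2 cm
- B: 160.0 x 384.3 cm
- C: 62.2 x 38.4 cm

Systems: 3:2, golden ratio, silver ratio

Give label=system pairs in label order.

A=3:2, B=silver ratio, C=golden ratio

Ratios: A ≈ 1.513; B ≈ 2.402; C ≈ 1.620.
Targets: 3:2 ≈ 1.500; golden ratio ≈ 1.618; silver ratio ≈ 2.414.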